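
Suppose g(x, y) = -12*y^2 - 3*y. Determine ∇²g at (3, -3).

∂²g/∂x² = 0
∂²g/∂y² = -24
∇²g = -24
At (3, -3): -24.

-24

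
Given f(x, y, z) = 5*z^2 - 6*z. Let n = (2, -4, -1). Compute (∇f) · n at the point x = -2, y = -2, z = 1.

-4

∂f/∂x = 0
∂f/∂y = 0
∂f/∂z = 10*z - 6
∇f at (-2, -2, 1) = (0, 0, 4)
∇f · n = (0)(2) + (0)(-4) + (4)(-1) = -4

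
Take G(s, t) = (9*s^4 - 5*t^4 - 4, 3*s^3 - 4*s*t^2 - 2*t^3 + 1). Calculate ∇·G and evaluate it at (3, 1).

∂G₁/∂s = 36*s^3
∂G₂/∂t = -8*s*t - 6*t^2
∇·G = 36*s^3 - 8*s*t - 6*t^2
At (3, 1): 942.

942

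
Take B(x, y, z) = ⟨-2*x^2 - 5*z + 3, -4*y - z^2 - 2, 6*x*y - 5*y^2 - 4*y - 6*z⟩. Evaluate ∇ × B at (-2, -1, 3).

(∇×B)₁ = ∂B₃/∂y − ∂B₂/∂z = 6*x - 10*y + 2*z - 4
(∇×B)₂ = ∂B₁/∂z − ∂B₃/∂x = -6*y - 5
(∇×B)₃ = ∂B₂/∂x − ∂B₁/∂y = 0
∇×B = (6*x - 10*y + 2*z - 4, -6*y - 5, 0)
At (-2, -1, 3): (0, 1, 0).

(0, 1, 0)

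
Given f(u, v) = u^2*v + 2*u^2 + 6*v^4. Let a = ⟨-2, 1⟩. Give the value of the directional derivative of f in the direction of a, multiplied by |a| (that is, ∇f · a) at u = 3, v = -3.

∂f/∂u = 2*u*v + 4*u
∂f/∂v = u^2 + 24*v^3
∇f at (3, -3) = (-6, -639)
∇f · a = (-6)(-2) + (-639)(1) = -627

-627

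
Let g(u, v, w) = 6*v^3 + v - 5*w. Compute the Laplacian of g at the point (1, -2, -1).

-72

∂²g/∂u² = 0
∂²g/∂v² = 36*v
∂²g/∂w² = 0
∇²g = 36*v
At (1, -2, -1): -72.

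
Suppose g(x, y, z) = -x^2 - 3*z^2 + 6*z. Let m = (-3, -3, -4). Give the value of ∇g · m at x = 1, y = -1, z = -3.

-90

∂g/∂x = -2*x
∂g/∂y = 0
∂g/∂z = -6*z + 6
∇g at (1, -1, -3) = (-2, 0, 24)
∇g · m = (-2)(-3) + (0)(-3) + (24)(-4) = -90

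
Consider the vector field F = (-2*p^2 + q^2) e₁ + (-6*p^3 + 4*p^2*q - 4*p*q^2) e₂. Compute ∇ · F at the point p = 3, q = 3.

-48

∂F₁/∂p = -4*p
∂F₂/∂q = 4*p^2 - 8*p*q
∇·F = 4*p^2 - 8*p*q - 4*p
At (3, 3): -48.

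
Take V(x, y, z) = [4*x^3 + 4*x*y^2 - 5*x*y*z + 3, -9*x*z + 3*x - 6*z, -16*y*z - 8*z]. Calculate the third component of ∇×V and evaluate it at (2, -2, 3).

38

(∇×V)_3 = ∂V₂/∂x − ∂V₁/∂y
= -9*z + 3 − (8*x*y - 5*x*z)
= -8*x*y + 5*x*z - 9*z + 3
At (2, -2, 3): 38.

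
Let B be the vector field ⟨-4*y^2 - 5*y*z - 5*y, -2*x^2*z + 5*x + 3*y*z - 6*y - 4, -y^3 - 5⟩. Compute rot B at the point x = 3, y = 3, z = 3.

(∇×B)₁ = ∂B₃/∂y − ∂B₂/∂z = 2*x^2 - 3*y^2 - 3*y
(∇×B)₂ = ∂B₁/∂z − ∂B₃/∂x = -5*y
(∇×B)₃ = ∂B₂/∂x − ∂B₁/∂y = -4*x*z + 8*y + 5*z + 10
∇×B = (2*x^2 - 3*y^2 - 3*y, -5*y, -4*x*z + 8*y + 5*z + 10)
At (3, 3, 3): (-18, -15, 13).

(-18, -15, 13)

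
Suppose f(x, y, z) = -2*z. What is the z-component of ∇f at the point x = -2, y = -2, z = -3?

-2

(∇f)_3 = ∂f/∂z = -2
At (-2, -2, -3): -2.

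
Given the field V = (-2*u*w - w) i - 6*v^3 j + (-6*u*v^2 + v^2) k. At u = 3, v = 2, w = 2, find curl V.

(-68, 17, 0)

(∇×V)₁ = ∂V₃/∂v − ∂V₂/∂w = -12*u*v + 2*v
(∇×V)₂ = ∂V₁/∂w − ∂V₃/∂u = -2*u + 6*v^2 - 1
(∇×V)₃ = ∂V₂/∂u − ∂V₁/∂v = 0
∇×V = (-12*u*v + 2*v, -2*u + 6*v^2 - 1, 0)
At (3, 2, 2): (-68, 17, 0).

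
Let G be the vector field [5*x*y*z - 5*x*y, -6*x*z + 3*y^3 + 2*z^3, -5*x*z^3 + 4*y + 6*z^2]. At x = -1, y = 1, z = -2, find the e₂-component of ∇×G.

-45

(∇×G)_2 = ∂G₁/∂z − ∂G₃/∂x
= 5*x*y − (-5*z^3)
= 5*x*y + 5*z^3
At (-1, 1, -2): -45.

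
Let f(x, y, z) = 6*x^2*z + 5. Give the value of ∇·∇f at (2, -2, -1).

-12

∂²f/∂x² = 12*z
∂²f/∂y² = 0
∂²f/∂z² = 0
∇²f = 12*z
At (2, -2, -1): -12.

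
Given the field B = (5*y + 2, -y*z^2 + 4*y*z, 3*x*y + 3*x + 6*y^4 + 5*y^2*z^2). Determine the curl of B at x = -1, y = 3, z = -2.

(741, -12, -5)

(∇×B)₁ = ∂B₃/∂y − ∂B₂/∂z = 3*x + 24*y^3 + 10*y*z^2 + 2*y*z - 4*y
(∇×B)₂ = ∂B₁/∂z − ∂B₃/∂x = -3*y - 3
(∇×B)₃ = ∂B₂/∂x − ∂B₁/∂y = -5
∇×B = (3*x + 24*y^3 + 10*y*z^2 + 2*y*z - 4*y, -3*y - 3, -5)
At (-1, 3, -2): (741, -12, -5).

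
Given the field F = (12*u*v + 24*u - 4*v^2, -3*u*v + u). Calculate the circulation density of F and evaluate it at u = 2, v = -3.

-38

∂F₂/∂u = -3*v + 1
∂F₁/∂v = 12*u - 8*v
Scalar curl = -12*u + 5*v + 1
At (2, -3): -38.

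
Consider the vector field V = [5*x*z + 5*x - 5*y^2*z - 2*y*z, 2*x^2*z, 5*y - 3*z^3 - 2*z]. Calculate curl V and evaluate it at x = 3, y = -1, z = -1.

(-13, 12, -4)

(∇×V)₁ = ∂V₃/∂y − ∂V₂/∂z = -2*x^2 + 5
(∇×V)₂ = ∂V₁/∂z − ∂V₃/∂x = 5*x - 5*y^2 - 2*y
(∇×V)₃ = ∂V₂/∂x − ∂V₁/∂y = 4*x*z + 10*y*z + 2*z
∇×V = (-2*x^2 + 5, 5*x - 5*y^2 - 2*y, 4*x*z + 10*y*z + 2*z)
At (3, -1, -1): (-13, 12, -4).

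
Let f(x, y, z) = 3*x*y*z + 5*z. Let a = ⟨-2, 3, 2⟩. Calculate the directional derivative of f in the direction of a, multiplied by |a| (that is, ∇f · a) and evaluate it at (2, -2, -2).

∂f/∂x = 3*y*z
∂f/∂y = 3*x*z
∂f/∂z = 3*x*y + 5
∇f at (2, -2, -2) = (12, -12, -7)
∇f · a = (12)(-2) + (-12)(3) + (-7)(2) = -74

-74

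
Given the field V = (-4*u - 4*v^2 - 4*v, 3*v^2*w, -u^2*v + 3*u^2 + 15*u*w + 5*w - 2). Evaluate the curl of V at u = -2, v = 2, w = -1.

(-16, 19, 20)

(∇×V)₁ = ∂V₃/∂v − ∂V₂/∂w = -u^2 - 3*v^2
(∇×V)₂ = ∂V₁/∂w − ∂V₃/∂u = 2*u*v - 6*u - 15*w
(∇×V)₃ = ∂V₂/∂u − ∂V₁/∂v = 8*v + 4
∇×V = (-u^2 - 3*v^2, 2*u*v - 6*u - 15*w, 8*v + 4)
At (-2, 2, -1): (-16, 19, 20).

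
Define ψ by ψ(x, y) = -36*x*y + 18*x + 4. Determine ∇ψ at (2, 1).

(-18, -72)

∂ψ/∂x = -36*y + 18
∂ψ/∂y = -36*x
∇ψ = (-36*y + 18, -36*x)
At (2, 1): (-18, -72).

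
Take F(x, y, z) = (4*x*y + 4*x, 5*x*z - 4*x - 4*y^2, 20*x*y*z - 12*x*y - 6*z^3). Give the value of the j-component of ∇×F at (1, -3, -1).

(∇×F)_2 = ∂F₁/∂z − ∂F₃/∂x
= 0 − (20*y*z - 12*y)
= -20*y*z + 12*y
At (1, -3, -1): -96.

-96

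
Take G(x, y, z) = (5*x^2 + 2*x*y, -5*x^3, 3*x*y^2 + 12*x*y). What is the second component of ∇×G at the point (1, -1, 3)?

9

(∇×G)_2 = ∂G₁/∂z − ∂G₃/∂x
= 0 − (3*y^2 + 12*y)
= -3*y^2 - 12*y
At (1, -1, 3): 9.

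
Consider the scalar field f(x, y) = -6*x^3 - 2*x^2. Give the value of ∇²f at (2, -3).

-76

∂²f/∂x² = -4*(9*x + 1)
∂²f/∂y² = 0
∇²f = -36*x - 4
At (2, -3): -76.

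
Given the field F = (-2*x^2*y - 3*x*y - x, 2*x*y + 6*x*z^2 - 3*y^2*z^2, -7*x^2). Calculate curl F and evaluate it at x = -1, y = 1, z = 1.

(∇×F)₁ = ∂F₃/∂y − ∂F₂/∂z = -12*x*z + 6*y^2*z
(∇×F)₂ = ∂F₁/∂z − ∂F₃/∂x = 14*x
(∇×F)₃ = ∂F₂/∂x − ∂F₁/∂y = 2*x^2 + 3*x + 2*y + 6*z^2
∇×F = (-12*x*z + 6*y^2*z, 14*x, 2*x^2 + 3*x + 2*y + 6*z^2)
At (-1, 1, 1): (18, -14, 7).

(18, -14, 7)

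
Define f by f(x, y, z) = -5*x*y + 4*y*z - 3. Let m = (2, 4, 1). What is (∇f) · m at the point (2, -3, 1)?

∂f/∂x = -5*y
∂f/∂y = -5*x + 4*z
∂f/∂z = 4*y
∇f at (2, -3, 1) = (15, -6, -12)
∇f · m = (15)(2) + (-6)(4) + (-12)(1) = -6

-6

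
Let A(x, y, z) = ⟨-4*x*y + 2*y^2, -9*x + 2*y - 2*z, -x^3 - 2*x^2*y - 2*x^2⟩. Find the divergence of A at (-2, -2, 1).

10

∂A₁/∂x = -4*y
∂A₂/∂y = 2
∂A₃/∂z = 0
∇·A = -4*y + 2
At (-2, -2, 1): 10.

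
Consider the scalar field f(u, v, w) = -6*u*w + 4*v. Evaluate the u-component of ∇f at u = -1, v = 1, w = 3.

(∇f)_1 = ∂f/∂u = -6*w
At (-1, 1, 3): -18.

-18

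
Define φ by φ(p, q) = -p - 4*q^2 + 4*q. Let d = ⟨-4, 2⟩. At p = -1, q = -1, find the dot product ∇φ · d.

∂φ/∂p = -1
∂φ/∂q = -8*q + 4
∇φ at (-1, -1) = (-1, 12)
∇φ · d = (-1)(-4) + (12)(2) = 28

28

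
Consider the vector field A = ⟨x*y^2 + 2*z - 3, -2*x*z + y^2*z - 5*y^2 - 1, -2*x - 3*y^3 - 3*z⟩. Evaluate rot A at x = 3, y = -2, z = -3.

(∇×A)₁ = ∂A₃/∂y − ∂A₂/∂z = 2*x - 10*y^2
(∇×A)₂ = ∂A₁/∂z − ∂A₃/∂x = 4
(∇×A)₃ = ∂A₂/∂x − ∂A₁/∂y = -2*x*y - 2*z
∇×A = (2*x - 10*y^2, 4, -2*x*y - 2*z)
At (3, -2, -3): (-34, 4, 18).

(-34, 4, 18)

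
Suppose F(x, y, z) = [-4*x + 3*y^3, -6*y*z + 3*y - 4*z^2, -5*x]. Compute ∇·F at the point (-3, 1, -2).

11

∂F₁/∂x = -4
∂F₂/∂y = -6*z + 3
∂F₃/∂z = 0
∇·F = -6*z - 1
At (-3, 1, -2): 11.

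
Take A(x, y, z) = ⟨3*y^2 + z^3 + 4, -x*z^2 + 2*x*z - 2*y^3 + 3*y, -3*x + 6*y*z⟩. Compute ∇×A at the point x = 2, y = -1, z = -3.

(-34, 30, -9)

(∇×A)₁ = ∂A₃/∂y − ∂A₂/∂z = 2*x*z - 2*x + 6*z
(∇×A)₂ = ∂A₁/∂z − ∂A₃/∂x = 3*z^2 + 3
(∇×A)₃ = ∂A₂/∂x − ∂A₁/∂y = -6*y - z^2 + 2*z
∇×A = (2*x*z - 2*x + 6*z, 3*z^2 + 3, -6*y - z^2 + 2*z)
At (2, -1, -3): (-34, 30, -9).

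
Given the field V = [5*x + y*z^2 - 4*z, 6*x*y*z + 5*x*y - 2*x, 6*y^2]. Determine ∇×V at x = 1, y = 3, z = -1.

(∇×V)₁ = ∂V₃/∂y − ∂V₂/∂z = -6*x*y + 12*y
(∇×V)₂ = ∂V₁/∂z − ∂V₃/∂x = 2*y*z - 4
(∇×V)₃ = ∂V₂/∂x − ∂V₁/∂y = 6*y*z + 5*y - z^2 - 2
∇×V = (-6*x*y + 12*y, 2*y*z - 4, 6*y*z + 5*y - z^2 - 2)
At (1, 3, -1): (18, -10, -6).

(18, -10, -6)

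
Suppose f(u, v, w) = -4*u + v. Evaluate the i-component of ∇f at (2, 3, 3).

(∇f)_1 = ∂f/∂u = -4
At (2, 3, 3): -4.

-4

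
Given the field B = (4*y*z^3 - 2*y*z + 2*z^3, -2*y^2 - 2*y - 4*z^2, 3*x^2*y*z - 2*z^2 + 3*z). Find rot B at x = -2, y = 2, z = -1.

(∇×B)₁ = ∂B₃/∂y − ∂B₂/∂z = 3*x^2*z + 8*z
(∇×B)₂ = ∂B₁/∂z − ∂B₃/∂x = -6*x*y*z + 12*y*z^2 - 2*y + 6*z^2
(∇×B)₃ = ∂B₂/∂x − ∂B₁/∂y = -4*z^3 + 2*z
∇×B = (3*x^2*z + 8*z, -6*x*y*z + 12*y*z^2 - 2*y + 6*z^2, -4*z^3 + 2*z)
At (-2, 2, -1): (-20, 2, 2).

(-20, 2, 2)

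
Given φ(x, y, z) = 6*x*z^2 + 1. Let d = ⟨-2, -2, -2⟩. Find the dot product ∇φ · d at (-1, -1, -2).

∂φ/∂x = 6*z^2
∂φ/∂y = 0
∂φ/∂z = 12*x*z
∇φ at (-1, -1, -2) = (24, 0, 24)
∇φ · d = (24)(-2) + (0)(-2) + (24)(-2) = -96

-96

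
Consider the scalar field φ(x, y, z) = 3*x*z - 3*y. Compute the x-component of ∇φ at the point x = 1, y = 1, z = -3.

-9

(∇φ)_1 = ∂φ/∂x = 3*z
At (1, 1, -3): -9.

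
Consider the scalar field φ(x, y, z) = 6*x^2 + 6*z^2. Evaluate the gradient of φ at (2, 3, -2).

∂φ/∂x = 12*x
∂φ/∂y = 0
∂φ/∂z = 12*z
∇φ = (12*x, 0, 12*z)
At (2, 3, -2): (24, 0, -24).

(24, 0, -24)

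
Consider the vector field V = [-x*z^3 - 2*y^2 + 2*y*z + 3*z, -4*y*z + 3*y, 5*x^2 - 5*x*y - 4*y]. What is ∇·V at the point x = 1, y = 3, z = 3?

-36

∂V₁/∂x = -z^3
∂V₂/∂y = -4*z + 3
∂V₃/∂z = 0
∇·V = -z^3 - 4*z + 3
At (1, 3, 3): -36.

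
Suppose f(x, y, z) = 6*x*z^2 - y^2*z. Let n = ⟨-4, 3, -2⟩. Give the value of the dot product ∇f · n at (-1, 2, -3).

∂f/∂x = 6*z^2
∂f/∂y = -2*y*z
∂f/∂z = 12*x*z - y^2
∇f at (-1, 2, -3) = (54, 12, 32)
∇f · n = (54)(-4) + (12)(3) + (32)(-2) = -244

-244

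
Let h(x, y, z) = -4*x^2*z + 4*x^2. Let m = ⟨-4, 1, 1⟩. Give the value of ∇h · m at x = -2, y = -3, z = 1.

∂h/∂x = -8*x*z + 8*x
∂h/∂y = 0
∂h/∂z = -4*x^2
∇h at (-2, -3, 1) = (0, 0, -16)
∇h · m = (0)(-4) + (0)(1) + (-16)(1) = -16

-16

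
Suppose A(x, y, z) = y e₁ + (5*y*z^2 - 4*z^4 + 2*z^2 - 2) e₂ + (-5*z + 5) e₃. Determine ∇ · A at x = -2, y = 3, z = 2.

∂A₁/∂x = 0
∂A₂/∂y = 5*z^2
∂A₃/∂z = -5
∇·A = 5*z^2 - 5
At (-2, 3, 2): 15.

15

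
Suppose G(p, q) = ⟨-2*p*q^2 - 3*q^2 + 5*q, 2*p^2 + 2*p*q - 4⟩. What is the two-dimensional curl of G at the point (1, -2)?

-25

∂G₂/∂p = 4*p + 2*q
∂G₁/∂q = -4*p*q - 6*q + 5
Scalar curl = 4*p*q + 4*p + 8*q - 5
At (1, -2): -25.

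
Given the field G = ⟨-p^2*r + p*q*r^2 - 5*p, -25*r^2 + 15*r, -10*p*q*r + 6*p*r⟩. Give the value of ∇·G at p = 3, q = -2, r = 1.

65

∂G₁/∂p = -2*p*r + q*r^2 - 5
∂G₂/∂q = 0
∂G₃/∂r = -10*p*q + 6*p
∇·G = -10*p*q - 2*p*r + 6*p + q*r^2 - 5
At (3, -2, 1): 65.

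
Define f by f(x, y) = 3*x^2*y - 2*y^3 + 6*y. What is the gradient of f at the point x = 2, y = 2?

(24, -6)

∂f/∂x = 6*x*y
∂f/∂y = 3*x^2 - 6*y^2 + 6
∇f = (6*x*y, 3*x^2 - 6*y^2 + 6)
At (2, 2): (24, -6).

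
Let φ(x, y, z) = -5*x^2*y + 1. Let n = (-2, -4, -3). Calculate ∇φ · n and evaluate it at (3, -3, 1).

∂φ/∂x = -10*x*y
∂φ/∂y = -5*x^2
∂φ/∂z = 0
∇φ at (3, -3, 1) = (90, -45, 0)
∇φ · n = (90)(-2) + (-45)(-4) + (0)(-3) = 0

0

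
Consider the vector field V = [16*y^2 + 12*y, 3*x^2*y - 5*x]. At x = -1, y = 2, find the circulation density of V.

∂V₂/∂x = 6*x*y - 5
∂V₁/∂y = 32*y + 12
Scalar curl = 6*x*y - 32*y - 17
At (-1, 2): -93.

-93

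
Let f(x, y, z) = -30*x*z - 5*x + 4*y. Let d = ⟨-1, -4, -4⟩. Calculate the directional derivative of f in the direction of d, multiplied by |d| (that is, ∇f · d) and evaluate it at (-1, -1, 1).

∂f/∂x = -30*z - 5
∂f/∂y = 4
∂f/∂z = -30*x
∇f at (-1, -1, 1) = (-35, 4, 30)
∇f · d = (-35)(-1) + (4)(-4) + (30)(-4) = -101

-101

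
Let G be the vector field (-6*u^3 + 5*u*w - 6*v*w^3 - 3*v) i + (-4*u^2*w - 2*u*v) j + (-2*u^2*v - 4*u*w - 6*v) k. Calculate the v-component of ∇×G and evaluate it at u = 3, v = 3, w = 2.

(∇×G)_2 = ∂G₁/∂w − ∂G₃/∂u
= 5*u - 18*v*w^2 − (-4*u*v - 4*w)
= 4*u*v + 5*u - 18*v*w^2 + 4*w
At (3, 3, 2): -157.

-157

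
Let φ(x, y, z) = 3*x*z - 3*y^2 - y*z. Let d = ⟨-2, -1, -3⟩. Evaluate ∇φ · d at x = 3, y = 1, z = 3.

-33

∂φ/∂x = 3*z
∂φ/∂y = -6*y - z
∂φ/∂z = 3*x - y
∇φ at (3, 1, 3) = (9, -9, 8)
∇φ · d = (9)(-2) + (-9)(-1) + (8)(-3) = -33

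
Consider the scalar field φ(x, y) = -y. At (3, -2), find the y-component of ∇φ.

-1

(∇φ)_2 = ∂φ/∂y = -1
At (3, -2): -1.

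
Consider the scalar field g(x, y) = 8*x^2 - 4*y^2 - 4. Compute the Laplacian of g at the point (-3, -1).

∂²g/∂x² = 16
∂²g/∂y² = -8
∇²g = 8
At (-3, -1): 8.

8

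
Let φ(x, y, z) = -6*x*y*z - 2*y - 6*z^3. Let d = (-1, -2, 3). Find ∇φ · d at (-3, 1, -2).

-98

∂φ/∂x = -6*y*z
∂φ/∂y = -6*x*z - 2
∂φ/∂z = -6*x*y - 18*z^2
∇φ at (-3, 1, -2) = (12, -38, -54)
∇φ · d = (12)(-1) + (-38)(-2) + (-54)(3) = -98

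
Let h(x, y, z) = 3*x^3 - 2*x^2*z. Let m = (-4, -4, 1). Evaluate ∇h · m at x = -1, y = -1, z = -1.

∂h/∂x = 9*x^2 - 4*x*z
∂h/∂y = 0
∂h/∂z = -2*x^2
∇h at (-1, -1, -1) = (5, 0, -2)
∇h · m = (5)(-4) + (0)(-4) + (-2)(1) = -22

-22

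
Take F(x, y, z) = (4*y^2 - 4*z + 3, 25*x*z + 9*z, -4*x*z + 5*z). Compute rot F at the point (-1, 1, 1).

(16, 0, 17)

(∇×F)₁ = ∂F₃/∂y − ∂F₂/∂z = -25*x - 9
(∇×F)₂ = ∂F₁/∂z − ∂F₃/∂x = 4*z - 4
(∇×F)₃ = ∂F₂/∂x − ∂F₁/∂y = -8*y + 25*z
∇×F = (-25*x - 9, 4*z - 4, -8*y + 25*z)
At (-1, 1, 1): (16, 0, 17).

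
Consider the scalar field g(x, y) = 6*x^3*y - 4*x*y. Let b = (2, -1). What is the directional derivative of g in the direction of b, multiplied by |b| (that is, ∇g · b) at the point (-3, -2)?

∂g/∂x = 18*x^2*y - 4*y
∂g/∂y = 6*x^3 - 4*x
∇g at (-3, -2) = (-316, -150)
∇g · b = (-316)(2) + (-150)(-1) = -482

-482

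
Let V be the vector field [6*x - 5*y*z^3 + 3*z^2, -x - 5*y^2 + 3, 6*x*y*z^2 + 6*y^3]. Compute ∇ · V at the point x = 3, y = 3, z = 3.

300

∂V₁/∂x = 6
∂V₂/∂y = -10*y
∂V₃/∂z = 12*x*y*z
∇·V = 12*x*y*z - 10*y + 6
At (3, 3, 3): 300.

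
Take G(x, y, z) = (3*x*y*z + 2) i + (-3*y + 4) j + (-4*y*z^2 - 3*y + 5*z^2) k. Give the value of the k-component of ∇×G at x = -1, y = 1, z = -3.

-9

(∇×G)_3 = ∂G₂/∂x − ∂G₁/∂y
= 0 − (3*x*z)
= -3*x*z
At (-1, 1, -3): -9.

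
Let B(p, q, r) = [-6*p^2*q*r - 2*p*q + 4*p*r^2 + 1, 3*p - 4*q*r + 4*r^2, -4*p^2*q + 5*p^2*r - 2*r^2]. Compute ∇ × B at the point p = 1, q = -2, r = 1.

(∇×B)₁ = ∂B₃/∂q − ∂B₂/∂r = -4*p^2 + 4*q - 8*r
(∇×B)₂ = ∂B₁/∂r − ∂B₃/∂p = -6*p^2*q + 8*p*q - 2*p*r
(∇×B)₃ = ∂B₂/∂p − ∂B₁/∂q = 6*p^2*r + 2*p + 3
∇×B = (-4*p^2 + 4*q - 8*r, -6*p^2*q + 8*p*q - 2*p*r, 6*p^2*r + 2*p + 3)
At (1, -2, 1): (-20, -6, 11).

(-20, -6, 11)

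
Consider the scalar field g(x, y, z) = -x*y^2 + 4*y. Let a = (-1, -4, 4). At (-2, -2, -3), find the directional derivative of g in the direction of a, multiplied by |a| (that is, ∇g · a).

20

∂g/∂x = -y^2
∂g/∂y = -2*x*y + 4
∂g/∂z = 0
∇g at (-2, -2, -3) = (-4, -4, 0)
∇g · a = (-4)(-1) + (-4)(-4) + (0)(4) = 20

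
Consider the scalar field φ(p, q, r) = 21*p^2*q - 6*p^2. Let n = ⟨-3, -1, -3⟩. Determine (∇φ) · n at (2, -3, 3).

∂φ/∂p = 42*p*q - 12*p
∂φ/∂q = 21*p^2
∂φ/∂r = 0
∇φ at (2, -3, 3) = (-276, 84, 0)
∇φ · n = (-276)(-3) + (84)(-1) + (0)(-3) = 744

744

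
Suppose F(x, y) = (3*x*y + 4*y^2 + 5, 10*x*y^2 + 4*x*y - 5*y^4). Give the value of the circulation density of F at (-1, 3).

81

∂F₂/∂x = 10*y^2 + 4*y
∂F₁/∂y = 3*x + 8*y
Scalar curl = -3*x + 10*y^2 - 4*y
At (-1, 3): 81.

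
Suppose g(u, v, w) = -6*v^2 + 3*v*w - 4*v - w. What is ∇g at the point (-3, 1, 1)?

(0, -13, 2)

∂g/∂u = 0
∂g/∂v = -12*v + 3*w - 4
∂g/∂w = 3*v - 1
∇g = (0, -12*v + 3*w - 4, 3*v - 1)
At (-3, 1, 1): (0, -13, 2).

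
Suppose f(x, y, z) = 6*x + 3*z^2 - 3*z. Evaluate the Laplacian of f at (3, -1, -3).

∂²f/∂x² = 0
∂²f/∂y² = 0
∂²f/∂z² = 6
∇²f = 6
At (3, -1, -3): 6.

6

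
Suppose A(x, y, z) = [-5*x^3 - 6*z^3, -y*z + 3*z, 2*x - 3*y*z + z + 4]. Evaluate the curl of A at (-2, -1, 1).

(∇×A)₁ = ∂A₃/∂y − ∂A₂/∂z = y - 3*z - 3
(∇×A)₂ = ∂A₁/∂z − ∂A₃/∂x = -18*z^2 - 2
(∇×A)₃ = ∂A₂/∂x − ∂A₁/∂y = 0
∇×A = (y - 3*z - 3, -18*z^2 - 2, 0)
At (-2, -1, 1): (-7, -20, 0).

(-7, -20, 0)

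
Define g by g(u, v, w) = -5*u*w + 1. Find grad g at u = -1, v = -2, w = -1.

(5, 0, 5)

∂g/∂u = -5*w
∂g/∂v = 0
∂g/∂w = -5*u
∇g = (-5*w, 0, -5*u)
At (-1, -2, -1): (5, 0, 5).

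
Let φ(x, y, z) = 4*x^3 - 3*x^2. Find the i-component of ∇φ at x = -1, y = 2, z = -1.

18

(∇φ)_1 = ∂φ/∂x = 12*x^2 - 6*x
At (-1, 2, -1): 18.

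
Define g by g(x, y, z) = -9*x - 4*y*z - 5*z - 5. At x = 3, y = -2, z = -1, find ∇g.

(-9, 4, 3)

∂g/∂x = -9
∂g/∂y = -4*z
∂g/∂z = -4*y - 5
∇g = (-9, -4*z, -4*y - 5)
At (3, -2, -1): (-9, 4, 3).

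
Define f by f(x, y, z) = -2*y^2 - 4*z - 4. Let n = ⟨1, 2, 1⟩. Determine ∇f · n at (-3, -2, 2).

∂f/∂x = 0
∂f/∂y = -4*y
∂f/∂z = -4
∇f at (-3, -2, 2) = (0, 8, -4)
∇f · n = (0)(1) + (8)(2) + (-4)(1) = 12

12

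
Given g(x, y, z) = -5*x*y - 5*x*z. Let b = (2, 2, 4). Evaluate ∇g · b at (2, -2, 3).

∂g/∂x = -5*y - 5*z
∂g/∂y = -5*x
∂g/∂z = -5*x
∇g at (2, -2, 3) = (-5, -10, -10)
∇g · b = (-5)(2) + (-10)(2) + (-10)(4) = -70

-70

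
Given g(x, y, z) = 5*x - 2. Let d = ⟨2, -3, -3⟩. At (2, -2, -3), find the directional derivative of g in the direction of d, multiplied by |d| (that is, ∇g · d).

∂g/∂x = 5
∂g/∂y = 0
∂g/∂z = 0
∇g at (2, -2, -3) = (5, 0, 0)
∇g · d = (5)(2) + (0)(-3) + (0)(-3) = 10

10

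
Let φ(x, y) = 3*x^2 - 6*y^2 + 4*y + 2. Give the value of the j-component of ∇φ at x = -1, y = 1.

-8

(∇φ)_2 = ∂φ/∂y = -12*y + 4
At (-1, 1): -8.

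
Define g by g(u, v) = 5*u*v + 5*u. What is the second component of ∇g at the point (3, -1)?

(∇g)_2 = ∂g/∂v = 5*u
At (3, -1): 15.

15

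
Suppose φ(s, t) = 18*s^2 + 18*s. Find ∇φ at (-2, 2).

∂φ/∂s = 36*s + 18
∂φ/∂t = 0
∇φ = (36*s + 18, 0)
At (-2, 2): (-54, 0).

(-54, 0)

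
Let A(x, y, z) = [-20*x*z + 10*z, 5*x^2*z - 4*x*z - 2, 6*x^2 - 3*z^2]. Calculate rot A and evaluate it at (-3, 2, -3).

(∇×A)₁ = ∂A₃/∂y − ∂A₂/∂z = -5*x^2 + 4*x
(∇×A)₂ = ∂A₁/∂z − ∂A₃/∂x = -32*x + 10
(∇×A)₃ = ∂A₂/∂x − ∂A₁/∂y = 10*x*z - 4*z
∇×A = (-5*x^2 + 4*x, -32*x + 10, 10*x*z - 4*z)
At (-3, 2, -3): (-57, 106, 102).

(-57, 106, 102)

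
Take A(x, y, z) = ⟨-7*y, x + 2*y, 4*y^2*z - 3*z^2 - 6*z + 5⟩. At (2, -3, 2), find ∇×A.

(∇×A)₁ = ∂A₃/∂y − ∂A₂/∂z = 8*y*z
(∇×A)₂ = ∂A₁/∂z − ∂A₃/∂x = 0
(∇×A)₃ = ∂A₂/∂x − ∂A₁/∂y = 8
∇×A = (8*y*z, 0, 8)
At (2, -3, 2): (-48, 0, 8).

(-48, 0, 8)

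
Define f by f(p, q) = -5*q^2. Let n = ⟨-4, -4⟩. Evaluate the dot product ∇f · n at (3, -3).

-120

∂f/∂p = 0
∂f/∂q = -10*q
∇f at (3, -3) = (0, 30)
∇f · n = (0)(-4) + (30)(-4) = -120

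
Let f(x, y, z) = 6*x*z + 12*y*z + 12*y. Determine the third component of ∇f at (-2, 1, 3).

0

(∇f)_3 = ∂f/∂z = 6*x + 12*y
At (-2, 1, 3): 0.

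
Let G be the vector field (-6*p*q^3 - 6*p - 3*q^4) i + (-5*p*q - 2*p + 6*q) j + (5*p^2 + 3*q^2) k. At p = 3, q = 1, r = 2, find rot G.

(∇×G)₁ = ∂G₃/∂q − ∂G₂/∂r = 6*q
(∇×G)₂ = ∂G₁/∂r − ∂G₃/∂p = -10*p
(∇×G)₃ = ∂G₂/∂p − ∂G₁/∂q = 18*p*q^2 + 12*q^3 - 5*q - 2
∇×G = (6*q, -10*p, 18*p*q^2 + 12*q^3 - 5*q - 2)
At (3, 1, 2): (6, -30, 59).

(6, -30, 59)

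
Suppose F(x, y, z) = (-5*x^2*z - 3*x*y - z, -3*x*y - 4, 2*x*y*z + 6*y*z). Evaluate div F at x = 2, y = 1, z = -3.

61

∂F₁/∂x = -10*x*z - 3*y
∂F₂/∂y = -3*x
∂F₃/∂z = 2*x*y + 6*y
∇·F = 2*x*y - 10*x*z - 3*x + 3*y
At (2, 1, -3): 61.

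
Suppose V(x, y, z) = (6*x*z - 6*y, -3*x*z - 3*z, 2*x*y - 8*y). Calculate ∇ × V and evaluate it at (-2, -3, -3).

(-15, -6, 15)

(∇×V)₁ = ∂V₃/∂y − ∂V₂/∂z = 5*x - 5
(∇×V)₂ = ∂V₁/∂z − ∂V₃/∂x = 6*x - 2*y
(∇×V)₃ = ∂V₂/∂x − ∂V₁/∂y = -3*z + 6
∇×V = (5*x - 5, 6*x - 2*y, -3*z + 6)
At (-2, -3, -3): (-15, -6, 15).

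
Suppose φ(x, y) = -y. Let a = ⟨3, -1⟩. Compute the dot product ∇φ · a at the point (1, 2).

1

∂φ/∂x = 0
∂φ/∂y = -1
∇φ at (1, 2) = (0, -1)
∇φ · a = (0)(3) + (-1)(-1) = 1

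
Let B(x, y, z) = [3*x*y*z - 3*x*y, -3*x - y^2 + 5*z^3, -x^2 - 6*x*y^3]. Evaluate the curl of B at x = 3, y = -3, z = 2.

(-546, -183, -12)

(∇×B)₁ = ∂B₃/∂y − ∂B₂/∂z = -18*x*y^2 - 15*z^2
(∇×B)₂ = ∂B₁/∂z − ∂B₃/∂x = 3*x*y + 2*x + 6*y^3
(∇×B)₃ = ∂B₂/∂x − ∂B₁/∂y = -3*x*z + 3*x - 3
∇×B = (-18*x*y^2 - 15*z^2, 3*x*y + 2*x + 6*y^3, -3*x*z + 3*x - 3)
At (3, -3, 2): (-546, -183, -12).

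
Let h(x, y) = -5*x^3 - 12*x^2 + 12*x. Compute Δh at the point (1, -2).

-54

∂²h/∂x² = -6*(5*x + 4)
∂²h/∂y² = 0
∇²h = -30*x - 24
At (1, -2): -54.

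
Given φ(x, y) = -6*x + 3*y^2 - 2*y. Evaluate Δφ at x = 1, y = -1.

∂²φ/∂x² = 0
∂²φ/∂y² = 6
∇²φ = 6
At (1, -1): 6.

6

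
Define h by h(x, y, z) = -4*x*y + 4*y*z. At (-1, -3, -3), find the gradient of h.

(12, -8, -12)

∂h/∂x = -4*y
∂h/∂y = -4*x + 4*z
∂h/∂z = 4*y
∇h = (-4*y, -4*x + 4*z, 4*y)
At (-1, -3, -3): (12, -8, -12).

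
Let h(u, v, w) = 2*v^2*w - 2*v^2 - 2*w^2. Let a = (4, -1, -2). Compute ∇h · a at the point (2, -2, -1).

-40

∂h/∂u = 0
∂h/∂v = 4*v*w - 4*v
∂h/∂w = 2*v^2 - 4*w
∇h at (2, -2, -1) = (0, 16, 12)
∇h · a = (0)(4) + (16)(-1) + (12)(-2) = -40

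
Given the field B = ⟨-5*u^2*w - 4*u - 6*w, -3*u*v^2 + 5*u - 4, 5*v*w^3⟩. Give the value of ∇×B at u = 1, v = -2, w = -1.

(-5, -11, -7)

(∇×B)₁ = ∂B₃/∂v − ∂B₂/∂w = 5*w^3
(∇×B)₂ = ∂B₁/∂w − ∂B₃/∂u = -5*u^2 - 6
(∇×B)₃ = ∂B₂/∂u − ∂B₁/∂v = -3*v^2 + 5
∇×B = (5*w^3, -5*u^2 - 6, -3*v^2 + 5)
At (1, -2, -1): (-5, -11, -7).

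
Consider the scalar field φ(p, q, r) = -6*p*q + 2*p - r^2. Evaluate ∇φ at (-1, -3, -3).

∂φ/∂p = -6*q + 2
∂φ/∂q = -6*p
∂φ/∂r = -2*r
∇φ = (-6*q + 2, -6*p, -2*r)
At (-1, -3, -3): (20, 6, 6).

(20, 6, 6)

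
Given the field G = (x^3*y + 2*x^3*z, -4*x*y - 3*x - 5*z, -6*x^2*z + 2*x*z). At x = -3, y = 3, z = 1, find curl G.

(5, -92, 12)

(∇×G)₁ = ∂G₃/∂y − ∂G₂/∂z = 5
(∇×G)₂ = ∂G₁/∂z − ∂G₃/∂x = 2*x^3 + 12*x*z - 2*z
(∇×G)₃ = ∂G₂/∂x − ∂G₁/∂y = -x^3 - 4*y - 3
∇×G = (5, 2*x^3 + 12*x*z - 2*z, -x^3 - 4*y - 3)
At (-3, 3, 1): (5, -92, 12).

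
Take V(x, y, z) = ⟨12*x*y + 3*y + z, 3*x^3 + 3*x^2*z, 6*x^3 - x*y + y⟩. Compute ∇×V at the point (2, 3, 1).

(∇×V)₁ = ∂V₃/∂y − ∂V₂/∂z = -3*x^2 - x + 1
(∇×V)₂ = ∂V₁/∂z − ∂V₃/∂x = -18*x^2 + y + 1
(∇×V)₃ = ∂V₂/∂x − ∂V₁/∂y = 9*x^2 + 6*x*z - 12*x - 3
∇×V = (-3*x^2 - x + 1, -18*x^2 + y + 1, 9*x^2 + 6*x*z - 12*x - 3)
At (2, 3, 1): (-13, -68, 21).

(-13, -68, 21)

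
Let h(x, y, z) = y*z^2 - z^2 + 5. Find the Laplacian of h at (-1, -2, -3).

∂²h/∂x² = 0
∂²h/∂y² = 0
∂²h/∂z² = 2*(y - 1)
∇²h = 2*y - 2
At (-1, -2, -3): -6.

-6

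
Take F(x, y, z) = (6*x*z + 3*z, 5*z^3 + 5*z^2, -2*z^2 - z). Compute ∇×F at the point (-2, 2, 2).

(-80, -9, 0)

(∇×F)₁ = ∂F₃/∂y − ∂F₂/∂z = -15*z^2 - 10*z
(∇×F)₂ = ∂F₁/∂z − ∂F₃/∂x = 6*x + 3
(∇×F)₃ = ∂F₂/∂x − ∂F₁/∂y = 0
∇×F = (-15*z^2 - 10*z, 6*x + 3, 0)
At (-2, 2, 2): (-80, -9, 0).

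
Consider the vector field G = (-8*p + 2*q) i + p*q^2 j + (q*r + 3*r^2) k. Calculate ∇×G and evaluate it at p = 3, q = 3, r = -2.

(∇×G)₁ = ∂G₃/∂q − ∂G₂/∂r = r
(∇×G)₂ = ∂G₁/∂r − ∂G₃/∂p = 0
(∇×G)₃ = ∂G₂/∂p − ∂G₁/∂q = q^2 - 2
∇×G = (r, 0, q^2 - 2)
At (3, 3, -2): (-2, 0, 7).

(-2, 0, 7)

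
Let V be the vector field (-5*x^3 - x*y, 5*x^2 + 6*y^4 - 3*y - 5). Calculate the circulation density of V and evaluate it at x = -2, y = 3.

-22

∂V₂/∂x = 10*x
∂V₁/∂y = -x
Scalar curl = 11*x
At (-2, 3): -22.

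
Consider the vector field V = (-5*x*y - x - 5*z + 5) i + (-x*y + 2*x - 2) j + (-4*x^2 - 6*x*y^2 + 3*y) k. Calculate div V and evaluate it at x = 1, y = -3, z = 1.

13

∂V₁/∂x = -5*y - 1
∂V₂/∂y = -x
∂V₃/∂z = 0
∇·V = -x - 5*y - 1
At (1, -3, 1): 13.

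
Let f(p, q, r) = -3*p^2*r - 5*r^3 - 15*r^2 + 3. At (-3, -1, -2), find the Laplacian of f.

42

∂²f/∂p² = -6*r
∂²f/∂q² = 0
∂²f/∂r² = -30*(r + 1)
∇²f = -36*r - 30
At (-3, -1, -2): 42.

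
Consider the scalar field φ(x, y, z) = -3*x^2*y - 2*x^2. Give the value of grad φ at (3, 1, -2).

∂φ/∂x = -6*x*y - 4*x
∂φ/∂y = -3*x^2
∂φ/∂z = 0
∇φ = (-6*x*y - 4*x, -3*x^2, 0)
At (3, 1, -2): (-30, -27, 0).

(-30, -27, 0)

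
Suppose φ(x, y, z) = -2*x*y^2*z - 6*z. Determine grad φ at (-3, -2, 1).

∂φ/∂x = -2*y^2*z
∂φ/∂y = -4*x*y*z
∂φ/∂z = -2*x*y^2 - 6
∇φ = (-2*y^2*z, -4*x*y*z, -2*x*y^2 - 6)
At (-3, -2, 1): (-8, -24, 18).

(-8, -24, 18)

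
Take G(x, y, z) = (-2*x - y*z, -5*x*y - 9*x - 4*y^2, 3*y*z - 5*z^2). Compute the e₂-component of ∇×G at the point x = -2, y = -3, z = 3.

(∇×G)_2 = ∂G₁/∂z − ∂G₃/∂x
= -y − (0)
= -y
At (-2, -3, 3): 3.

3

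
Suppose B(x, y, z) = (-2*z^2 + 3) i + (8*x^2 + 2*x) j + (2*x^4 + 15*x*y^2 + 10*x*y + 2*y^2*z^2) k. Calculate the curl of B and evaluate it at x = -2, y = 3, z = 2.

(∇×B)₁ = ∂B₃/∂y − ∂B₂/∂z = 30*x*y + 10*x + 4*y*z^2
(∇×B)₂ = ∂B₁/∂z − ∂B₃/∂x = -8*x^3 - 15*y^2 - 10*y - 4*z
(∇×B)₃ = ∂B₂/∂x − ∂B₁/∂y = 16*x + 2
∇×B = (30*x*y + 10*x + 4*y*z^2, -8*x^3 - 15*y^2 - 10*y - 4*z, 16*x + 2)
At (-2, 3, 2): (-152, -109, -30).

(-152, -109, -30)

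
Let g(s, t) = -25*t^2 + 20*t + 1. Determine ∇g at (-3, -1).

(0, 70)

∂g/∂s = 0
∂g/∂t = -50*t + 20
∇g = (0, -50*t + 20)
At (-3, -1): (0, 70).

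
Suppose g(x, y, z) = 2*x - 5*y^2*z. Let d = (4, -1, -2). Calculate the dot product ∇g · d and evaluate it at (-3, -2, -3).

∂g/∂x = 2
∂g/∂y = -10*y*z
∂g/∂z = -5*y^2
∇g at (-3, -2, -3) = (2, -60, -20)
∇g · d = (2)(4) + (-60)(-1) + (-20)(-2) = 108

108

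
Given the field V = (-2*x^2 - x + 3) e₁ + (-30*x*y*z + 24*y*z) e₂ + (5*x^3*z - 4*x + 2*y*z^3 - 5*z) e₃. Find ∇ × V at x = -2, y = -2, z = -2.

(∇×V)₁ = ∂V₃/∂y − ∂V₂/∂z = 30*x*y - 24*y + 2*z^3
(∇×V)₂ = ∂V₁/∂z − ∂V₃/∂x = -15*x^2*z + 4
(∇×V)₃ = ∂V₂/∂x − ∂V₁/∂y = -30*y*z
∇×V = (30*x*y - 24*y + 2*z^3, -15*x^2*z + 4, -30*y*z)
At (-2, -2, -2): (152, 124, -120).

(152, 124, -120)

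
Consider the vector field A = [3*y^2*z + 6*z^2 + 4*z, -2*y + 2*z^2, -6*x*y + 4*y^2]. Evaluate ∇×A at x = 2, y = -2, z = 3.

(∇×A)₁ = ∂A₃/∂y − ∂A₂/∂z = -6*x + 8*y - 4*z
(∇×A)₂ = ∂A₁/∂z − ∂A₃/∂x = 3*y^2 + 6*y + 12*z + 4
(∇×A)₃ = ∂A₂/∂x − ∂A₁/∂y = -6*y*z
∇×A = (-6*x + 8*y - 4*z, 3*y^2 + 6*y + 12*z + 4, -6*y*z)
At (2, -2, 3): (-40, 40, 36).

(-40, 40, 36)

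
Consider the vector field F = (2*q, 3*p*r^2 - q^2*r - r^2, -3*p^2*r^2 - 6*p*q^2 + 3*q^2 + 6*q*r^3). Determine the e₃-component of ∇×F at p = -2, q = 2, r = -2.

10

(∇×F)_3 = ∂F₂/∂p − ∂F₁/∂q
= 3*r^2 − (2)
= 3*r^2 - 2
At (-2, 2, -2): 10.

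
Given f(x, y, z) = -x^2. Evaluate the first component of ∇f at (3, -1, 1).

(∇f)_1 = ∂f/∂x = -2*x
At (3, -1, 1): -6.

-6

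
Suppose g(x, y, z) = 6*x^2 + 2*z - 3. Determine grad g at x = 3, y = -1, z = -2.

∂g/∂x = 12*x
∂g/∂y = 0
∂g/∂z = 2
∇g = (12*x, 0, 2)
At (3, -1, -2): (36, 0, 2).

(36, 0, 2)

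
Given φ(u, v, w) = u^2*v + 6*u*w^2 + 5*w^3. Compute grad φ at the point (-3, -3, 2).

(42, 9, -12)

∂φ/∂u = 2*u*v + 6*w^2
∂φ/∂v = u^2
∂φ/∂w = 12*u*w + 15*w^2
∇φ = (2*u*v + 6*w^2, u^2, 12*u*w + 15*w^2)
At (-3, -3, 2): (42, 9, -12).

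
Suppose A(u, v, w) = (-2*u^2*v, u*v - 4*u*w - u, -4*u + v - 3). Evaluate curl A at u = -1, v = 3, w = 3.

(-3, 4, -8)

(∇×A)₁ = ∂A₃/∂v − ∂A₂/∂w = 4*u + 1
(∇×A)₂ = ∂A₁/∂w − ∂A₃/∂u = 4
(∇×A)₃ = ∂A₂/∂u − ∂A₁/∂v = 2*u^2 + v - 4*w - 1
∇×A = (4*u + 1, 4, 2*u^2 + v - 4*w - 1)
At (-1, 3, 3): (-3, 4, -8).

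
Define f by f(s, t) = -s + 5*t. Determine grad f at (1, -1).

∂f/∂s = -1
∂f/∂t = 5
∇f = (-1, 5)
At (1, -1): (-1, 5).

(-1, 5)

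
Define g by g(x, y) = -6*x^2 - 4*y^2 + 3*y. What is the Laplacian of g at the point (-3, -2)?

-20

∂²g/∂x² = -12
∂²g/∂y² = -8
∇²g = -20
At (-3, -2): -20.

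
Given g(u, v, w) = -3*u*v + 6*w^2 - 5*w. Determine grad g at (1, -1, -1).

∂g/∂u = -3*v
∂g/∂v = -3*u
∂g/∂w = 12*w - 5
∇g = (-3*v, -3*u, 12*w - 5)
At (1, -1, -1): (3, -3, -17).

(3, -3, -17)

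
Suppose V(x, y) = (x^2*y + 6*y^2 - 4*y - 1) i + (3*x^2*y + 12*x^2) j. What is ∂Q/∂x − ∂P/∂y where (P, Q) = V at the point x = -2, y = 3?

∂V₂/∂x = 6*x*y + 24*x
∂V₁/∂y = x^2 + 12*y - 4
Scalar curl = -x^2 + 6*x*y + 24*x - 12*y + 4
At (-2, 3): -120.

-120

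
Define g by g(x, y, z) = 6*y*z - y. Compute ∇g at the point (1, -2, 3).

∂g/∂x = 0
∂g/∂y = 6*z - 1
∂g/∂z = 6*y
∇g = (0, 6*z - 1, 6*y)
At (1, -2, 3): (0, 17, -12).

(0, 17, -12)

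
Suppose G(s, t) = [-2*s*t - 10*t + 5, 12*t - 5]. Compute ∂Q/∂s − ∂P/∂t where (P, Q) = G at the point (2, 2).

∂G₂/∂s = 0
∂G₁/∂t = -2*s - 10
Scalar curl = 2*s + 10
At (2, 2): 14.

14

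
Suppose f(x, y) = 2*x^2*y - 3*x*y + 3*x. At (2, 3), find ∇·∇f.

12

∂²f/∂x² = 4*y
∂²f/∂y² = 0
∇²f = 4*y
At (2, 3): 12.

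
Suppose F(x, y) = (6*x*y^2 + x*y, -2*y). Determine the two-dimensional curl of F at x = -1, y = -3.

∂F₂/∂x = 0
∂F₁/∂y = 12*x*y + x
Scalar curl = -12*x*y - x
At (-1, -3): -35.

-35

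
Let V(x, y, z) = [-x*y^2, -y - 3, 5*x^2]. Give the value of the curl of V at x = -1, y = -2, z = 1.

(∇×V)₁ = ∂V₃/∂y − ∂V₂/∂z = 0
(∇×V)₂ = ∂V₁/∂z − ∂V₃/∂x = -10*x
(∇×V)₃ = ∂V₂/∂x − ∂V₁/∂y = 2*x*y
∇×V = (0, -10*x, 2*x*y)
At (-1, -2, 1): (0, 10, 4).

(0, 10, 4)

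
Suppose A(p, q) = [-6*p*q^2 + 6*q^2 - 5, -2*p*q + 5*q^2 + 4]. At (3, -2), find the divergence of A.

∂A₁/∂p = -6*q^2
∂A₂/∂q = -2*p + 10*q
∇·A = -2*p - 6*q^2 + 10*q
At (3, -2): -50.

-50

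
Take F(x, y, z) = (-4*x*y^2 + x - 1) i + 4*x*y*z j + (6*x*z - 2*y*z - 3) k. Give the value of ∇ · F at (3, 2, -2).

∂F₁/∂x = -4*y^2 + 1
∂F₂/∂y = 4*x*z
∂F₃/∂z = 6*x - 2*y
∇·F = 4*x*z + 6*x - 4*y^2 - 2*y + 1
At (3, 2, -2): -25.

-25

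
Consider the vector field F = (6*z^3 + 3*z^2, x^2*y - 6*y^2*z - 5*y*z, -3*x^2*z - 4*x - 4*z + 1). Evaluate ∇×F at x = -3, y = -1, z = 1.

(∇×F)₁ = ∂F₃/∂y − ∂F₂/∂z = 6*y^2 + 5*y
(∇×F)₂ = ∂F₁/∂z − ∂F₃/∂x = 6*x*z + 18*z^2 + 6*z + 4
(∇×F)₃ = ∂F₂/∂x − ∂F₁/∂y = 2*x*y
∇×F = (6*y^2 + 5*y, 6*x*z + 18*z^2 + 6*z + 4, 2*x*y)
At (-3, -1, 1): (1, 10, 6).

(1, 10, 6)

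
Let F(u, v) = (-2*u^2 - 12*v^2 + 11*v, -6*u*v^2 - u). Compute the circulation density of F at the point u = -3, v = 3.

∂F₂/∂u = -6*v^2 - 1
∂F₁/∂v = -24*v + 11
Scalar curl = -6*v^2 + 24*v - 12
At (-3, 3): 6.

6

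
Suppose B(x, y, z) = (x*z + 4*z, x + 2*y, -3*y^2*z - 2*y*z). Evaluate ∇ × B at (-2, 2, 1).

(-14, 2, 1)

(∇×B)₁ = ∂B₃/∂y − ∂B₂/∂z = -6*y*z - 2*z
(∇×B)₂ = ∂B₁/∂z − ∂B₃/∂x = x + 4
(∇×B)₃ = ∂B₂/∂x − ∂B₁/∂y = 1
∇×B = (-6*y*z - 2*z, x + 4, 1)
At (-2, 2, 1): (-14, 2, 1).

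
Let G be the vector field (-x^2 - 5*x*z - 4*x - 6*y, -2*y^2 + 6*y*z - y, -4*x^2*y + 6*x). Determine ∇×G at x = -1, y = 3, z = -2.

(∇×G)₁ = ∂G₃/∂y − ∂G₂/∂z = -4*x^2 - 6*y
(∇×G)₂ = ∂G₁/∂z − ∂G₃/∂x = 8*x*y - 5*x - 6
(∇×G)₃ = ∂G₂/∂x − ∂G₁/∂y = 6
∇×G = (-4*x^2 - 6*y, 8*x*y - 5*x - 6, 6)
At (-1, 3, -2): (-22, -25, 6).

(-22, -25, 6)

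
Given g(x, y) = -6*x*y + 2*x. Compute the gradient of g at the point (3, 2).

∂g/∂x = -6*y + 2
∂g/∂y = -6*x
∇g = (-6*y + 2, -6*x)
At (3, 2): (-10, -18).

(-10, -18)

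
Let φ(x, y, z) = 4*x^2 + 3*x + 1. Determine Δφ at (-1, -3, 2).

8

∂²φ/∂x² = 8
∂²φ/∂y² = 0
∂²φ/∂z² = 0
∇²φ = 8
At (-1, -3, 2): 8.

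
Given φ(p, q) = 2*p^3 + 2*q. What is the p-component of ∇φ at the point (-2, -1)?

24

(∇φ)_1 = ∂φ/∂p = 6*p^2
At (-2, -1): 24.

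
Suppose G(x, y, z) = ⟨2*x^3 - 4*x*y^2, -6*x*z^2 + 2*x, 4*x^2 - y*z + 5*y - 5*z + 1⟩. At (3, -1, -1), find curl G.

(-30, -24, -28)

(∇×G)₁ = ∂G₃/∂y − ∂G₂/∂z = 12*x*z - z + 5
(∇×G)₂ = ∂G₁/∂z − ∂G₃/∂x = -8*x
(∇×G)₃ = ∂G₂/∂x − ∂G₁/∂y = 8*x*y - 6*z^2 + 2
∇×G = (12*x*z - z + 5, -8*x, 8*x*y - 6*z^2 + 2)
At (3, -1, -1): (-30, -24, -28).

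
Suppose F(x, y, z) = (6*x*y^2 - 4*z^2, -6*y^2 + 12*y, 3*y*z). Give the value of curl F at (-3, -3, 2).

(6, -16, -108)

(∇×F)₁ = ∂F₃/∂y − ∂F₂/∂z = 3*z
(∇×F)₂ = ∂F₁/∂z − ∂F₃/∂x = -8*z
(∇×F)₃ = ∂F₂/∂x − ∂F₁/∂y = -12*x*y
∇×F = (3*z, -8*z, -12*x*y)
At (-3, -3, 2): (6, -16, -108).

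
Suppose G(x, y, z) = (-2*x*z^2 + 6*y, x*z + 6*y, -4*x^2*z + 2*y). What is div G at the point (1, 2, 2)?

∂G₁/∂x = -2*z^2
∂G₂/∂y = 6
∂G₃/∂z = -4*x^2
∇·G = -4*x^2 - 2*z^2 + 6
At (1, 2, 2): -6.

-6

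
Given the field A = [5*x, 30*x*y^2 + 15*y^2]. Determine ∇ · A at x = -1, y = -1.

∂A₁/∂x = 5
∂A₂/∂y = 60*x*y + 30*y
∇·A = 60*x*y + 30*y + 5
At (-1, -1): 35.

35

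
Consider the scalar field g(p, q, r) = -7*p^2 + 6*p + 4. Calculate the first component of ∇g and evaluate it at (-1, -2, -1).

20

(∇g)_1 = ∂g/∂p = -14*p + 6
At (-1, -2, -1): 20.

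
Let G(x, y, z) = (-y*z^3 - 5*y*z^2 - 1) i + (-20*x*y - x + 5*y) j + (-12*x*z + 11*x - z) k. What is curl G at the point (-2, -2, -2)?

(∇×G)₁ = ∂G₃/∂y − ∂G₂/∂z = 0
(∇×G)₂ = ∂G₁/∂z − ∂G₃/∂x = -3*y*z^2 - 10*y*z + 12*z - 11
(∇×G)₃ = ∂G₂/∂x − ∂G₁/∂y = -20*y + z^3 + 5*z^2 - 1
∇×G = (0, -3*y*z^2 - 10*y*z + 12*z - 11, -20*y + z^3 + 5*z^2 - 1)
At (-2, -2, -2): (0, -51, 51).

(0, -51, 51)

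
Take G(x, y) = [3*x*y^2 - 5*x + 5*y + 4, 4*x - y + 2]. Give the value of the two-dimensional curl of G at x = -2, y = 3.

∂G₂/∂x = 4
∂G₁/∂y = 6*x*y + 5
Scalar curl = -6*x*y - 1
At (-2, 3): 35.

35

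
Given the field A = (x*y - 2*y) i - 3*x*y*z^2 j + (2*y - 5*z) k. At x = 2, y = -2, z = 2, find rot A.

(∇×A)₁ = ∂A₃/∂y − ∂A₂/∂z = 6*x*y*z + 2
(∇×A)₂ = ∂A₁/∂z − ∂A₃/∂x = 0
(∇×A)₃ = ∂A₂/∂x − ∂A₁/∂y = -x - 3*y*z^2 + 2
∇×A = (6*x*y*z + 2, 0, -x - 3*y*z^2 + 2)
At (2, -2, 2): (-46, 0, 24).

(-46, 0, 24)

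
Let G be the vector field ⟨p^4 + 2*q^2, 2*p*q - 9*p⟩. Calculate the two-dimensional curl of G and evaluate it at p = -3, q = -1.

∂G₂/∂p = 2*q - 9
∂G₁/∂q = 4*q
Scalar curl = -2*q - 9
At (-3, -1): -7.

-7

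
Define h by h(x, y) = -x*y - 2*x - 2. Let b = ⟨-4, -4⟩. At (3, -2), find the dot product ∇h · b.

∂h/∂x = -y - 2
∂h/∂y = -x
∇h at (3, -2) = (0, -3)
∇h · b = (0)(-4) + (-3)(-4) = 12

12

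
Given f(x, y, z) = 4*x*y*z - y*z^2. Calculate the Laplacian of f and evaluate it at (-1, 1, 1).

-2

∂²f/∂x² = 0
∂²f/∂y² = 0
∂²f/∂z² = -2*y
∇²f = -2*y
At (-1, 1, 1): -2.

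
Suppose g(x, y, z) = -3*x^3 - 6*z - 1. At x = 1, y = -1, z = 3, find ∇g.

∂g/∂x = -9*x^2
∂g/∂y = 0
∂g/∂z = -6
∇g = (-9*x^2, 0, -6)
At (1, -1, 3): (-9, 0, -6).

(-9, 0, -6)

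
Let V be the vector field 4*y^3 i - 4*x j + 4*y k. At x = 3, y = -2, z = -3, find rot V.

(∇×V)₁ = ∂V₃/∂y − ∂V₂/∂z = 4
(∇×V)₂ = ∂V₁/∂z − ∂V₃/∂x = 0
(∇×V)₃ = ∂V₂/∂x − ∂V₁/∂y = -12*y^2 - 4
∇×V = (4, 0, -12*y^2 - 4)
At (3, -2, -3): (4, 0, -52).

(4, 0, -52)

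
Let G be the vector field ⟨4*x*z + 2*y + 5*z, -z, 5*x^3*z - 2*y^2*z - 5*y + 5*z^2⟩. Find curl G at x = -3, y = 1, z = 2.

(∇×G)₁ = ∂G₃/∂y − ∂G₂/∂z = -4*y*z - 4
(∇×G)₂ = ∂G₁/∂z − ∂G₃/∂x = -15*x^2*z + 4*x + 5
(∇×G)₃ = ∂G₂/∂x − ∂G₁/∂y = -2
∇×G = (-4*y*z - 4, -15*x^2*z + 4*x + 5, -2)
At (-3, 1, 2): (-12, -277, -2).

(-12, -277, -2)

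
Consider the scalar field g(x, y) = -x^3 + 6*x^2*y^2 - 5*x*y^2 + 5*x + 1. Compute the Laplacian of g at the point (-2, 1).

∂²g/∂x² = 6*(-x + 2*y^2)
∂²g/∂y² = 2*x*(6*x - 5)
∇²g = 12*x^2 - 16*x + 12*y^2
At (-2, 1): 92.

92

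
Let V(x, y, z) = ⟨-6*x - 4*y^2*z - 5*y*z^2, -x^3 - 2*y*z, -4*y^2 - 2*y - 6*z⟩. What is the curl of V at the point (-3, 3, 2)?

(-20, -96, 41)

(∇×V)₁ = ∂V₃/∂y − ∂V₂/∂z = -6*y - 2
(∇×V)₂ = ∂V₁/∂z − ∂V₃/∂x = -4*y^2 - 10*y*z
(∇×V)₃ = ∂V₂/∂x − ∂V₁/∂y = -3*x^2 + 8*y*z + 5*z^2
∇×V = (-6*y - 2, -4*y^2 - 10*y*z, -3*x^2 + 8*y*z + 5*z^2)
At (-3, 3, 2): (-20, -96, 41).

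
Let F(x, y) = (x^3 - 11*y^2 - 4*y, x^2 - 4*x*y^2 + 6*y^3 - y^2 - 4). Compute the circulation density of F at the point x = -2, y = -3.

-102

∂F₂/∂x = 2*x - 4*y^2
∂F₁/∂y = -22*y - 4
Scalar curl = 2*x - 4*y^2 + 22*y + 4
At (-2, -3): -102.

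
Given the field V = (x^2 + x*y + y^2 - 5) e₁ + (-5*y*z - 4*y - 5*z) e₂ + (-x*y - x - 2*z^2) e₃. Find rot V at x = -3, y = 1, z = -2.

(13, 2, 1)

(∇×V)₁ = ∂V₃/∂y − ∂V₂/∂z = -x + 5*y + 5
(∇×V)₂ = ∂V₁/∂z − ∂V₃/∂x = y + 1
(∇×V)₃ = ∂V₂/∂x − ∂V₁/∂y = -x - 2*y
∇×V = (-x + 5*y + 5, y + 1, -x - 2*y)
At (-3, 1, -2): (13, 2, 1).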